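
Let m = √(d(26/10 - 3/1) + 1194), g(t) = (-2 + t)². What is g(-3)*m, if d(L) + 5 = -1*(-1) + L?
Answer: 10*√7435 ≈ 862.26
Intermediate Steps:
d(L) = -4 + L (d(L) = -5 + (-1*(-1) + L) = -5 + (1 + L) = -4 + L)
m = 2*√7435/5 (m = √((-4 + (26/10 - 3/1)) + 1194) = √((-4 + (26*(⅒) - 3*1)) + 1194) = √((-4 + (13/5 - 3)) + 1194) = √((-4 - ⅖) + 1194) = √(-22/5 + 1194) = √(5948/5) = 2*√7435/5 ≈ 34.491)
g(-3)*m = (-2 - 3)²*(2*√7435/5) = (-5)²*(2*√7435/5) = 25*(2*√7435/5) = 10*√7435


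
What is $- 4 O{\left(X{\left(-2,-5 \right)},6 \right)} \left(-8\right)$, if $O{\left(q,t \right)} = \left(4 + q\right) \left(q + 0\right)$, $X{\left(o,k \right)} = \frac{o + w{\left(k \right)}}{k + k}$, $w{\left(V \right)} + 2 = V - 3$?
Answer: $\frac{4992}{25} \approx 199.68$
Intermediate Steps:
$w{\left(V \right)} = -5 + V$ ($w{\left(V \right)} = -2 + \left(V - 3\right) = -2 + \left(-3 + V\right) = -5 + V$)
$X{\left(o,k \right)} = \frac{-5 + k + o}{2 k}$ ($X{\left(o,k \right)} = \frac{o + \left(-5 + k\right)}{k + k} = \frac{-5 + k + o}{2 k}$)
$O{\left(q,t \right)} = q \left(4 + q\right)$ ($O{\left(q,t \right)} = \left(4 + q\right) q = q \left(4 + q\right)$)
$- 4 O{\left(X{\left(-2,-5 \right)},6 \right)} \left(-8\right) = - 4 \frac{-5 - 5 - 2}{2 \left(-5\right)} \left(4 + \frac{-5 - 5 - 2}{2 \left(-5\right)}\right) \left(-8\right) = - 4 \cdot \frac{1}{2} \left(- \frac{1}{5}\right) \left(-12\right) \left(4 + \frac{1}{2} \left(- \frac{1}{5}\right) \left(-12\right)\right) \left(-8\right) = - 4 \frac{6 \left(4 + \frac{6}{5}\right)}{5} \left(-8\right) = - 4 \cdot \frac{6}{5} \cdot \frac{26}{5} \left(-8\right) = \left(-4\right) \frac{156}{25} \left(-8\right) = \left(- \frac{624}{25}\right) \left(-8\right) = \frac{4992}{25}$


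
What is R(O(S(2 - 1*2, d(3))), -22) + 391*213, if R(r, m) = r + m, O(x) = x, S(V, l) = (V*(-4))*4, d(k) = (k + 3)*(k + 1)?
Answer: 83261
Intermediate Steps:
d(k) = (1 + k)*(3 + k) (d(k) = (3 + k)*(1 + k) = (1 + k)*(3 + k))
S(V, l) = -16*V (S(V, l) = -4*V*4 = -16*V)
R(r, m) = m + r
R(O(S(2 - 1*2, d(3))), -22) + 391*213 = (-22 - 16*(2 - 1*2)) + 391*213 = (-22 - 16*(2 - 2)) + 83283 = (-22 - 16*0) + 83283 = (-22 + 0) + 83283 = -22 + 83283 = 83261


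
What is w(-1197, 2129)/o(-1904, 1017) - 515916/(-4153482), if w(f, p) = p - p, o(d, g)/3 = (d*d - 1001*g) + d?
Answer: 28662/230749 ≈ 0.12421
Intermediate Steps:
o(d, g) = -3003*g + 3*d + 3*d² (o(d, g) = 3*((d*d - 1001*g) + d) = 3*((d² - 1001*g) + d) = 3*(d + d² - 1001*g) = -3003*g + 3*d + 3*d²)
w(f, p) = 0
w(-1197, 2129)/o(-1904, 1017) - 515916/(-4153482) = 0/(-3003*1017 + 3*(-1904) + 3*(-1904)²) - 515916/(-4153482) = 0/(-3054051 - 5712 + 3*3625216) - 515916*(-1/4153482) = 0/(-3054051 - 5712 + 10875648) + 28662/230749 = 0/7815885 + 28662/230749 = 0*(1/7815885) + 28662/230749 = 0 + 28662/230749 = 28662/230749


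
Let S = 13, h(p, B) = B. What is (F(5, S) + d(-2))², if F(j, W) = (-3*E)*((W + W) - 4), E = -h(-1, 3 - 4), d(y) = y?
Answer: 4624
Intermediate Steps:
E = 1 (E = -(3 - 4) = -1*(-1) = 1)
F(j, W) = 12 - 6*W (F(j, W) = (-3*1)*((W + W) - 4) = -3*(2*W - 4) = -3*(-4 + 2*W) = 12 - 6*W)
(F(5, S) + d(-2))² = ((12 - 6*13) - 2)² = ((12 - 78) - 2)² = (-66 - 2)² = (-68)² = 4624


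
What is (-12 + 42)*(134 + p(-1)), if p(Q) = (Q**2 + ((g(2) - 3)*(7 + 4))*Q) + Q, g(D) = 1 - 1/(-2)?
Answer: 4515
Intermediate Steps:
g(D) = 3/2 (g(D) = 1 - 1*(-1/2) = 1 + 1/2 = 3/2)
p(Q) = Q**2 - 31*Q/2 (p(Q) = (Q**2 + ((3/2 - 3)*(7 + 4))*Q) + Q = (Q**2 + (-3/2*11)*Q) + Q = (Q**2 - 33*Q/2) + Q = Q**2 - 31*Q/2)
(-12 + 42)*(134 + p(-1)) = (-12 + 42)*(134 + (1/2)*(-1)*(-31 + 2*(-1))) = 30*(134 + (1/2)*(-1)*(-31 - 2)) = 30*(134 + (1/2)*(-1)*(-33)) = 30*(134 + 33/2) = 30*(301/2) = 4515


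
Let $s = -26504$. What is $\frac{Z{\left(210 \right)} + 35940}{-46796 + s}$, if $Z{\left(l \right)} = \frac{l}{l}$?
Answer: $- \frac{35941}{73300} \approx -0.49033$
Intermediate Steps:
$Z{\left(l \right)} = 1$
$\frac{Z{\left(210 \right)} + 35940}{-46796 + s} = \frac{1 + 35940}{-46796 - 26504} = \frac{35941}{-73300} = 35941 \left(- \frac{1}{73300}\right) = - \frac{35941}{73300}$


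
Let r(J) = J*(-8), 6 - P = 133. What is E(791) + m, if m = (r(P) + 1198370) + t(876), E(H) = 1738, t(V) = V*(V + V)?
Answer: 2735876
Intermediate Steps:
P = -127 (P = 6 - 1*133 = 6 - 133 = -127)
r(J) = -8*J
t(V) = 2*V² (t(V) = V*(2*V) = 2*V²)
m = 2734138 (m = (-8*(-127) + 1198370) + 2*876² = (1016 + 1198370) + 2*767376 = 1199386 + 1534752 = 2734138)
E(791) + m = 1738 + 2734138 = 2735876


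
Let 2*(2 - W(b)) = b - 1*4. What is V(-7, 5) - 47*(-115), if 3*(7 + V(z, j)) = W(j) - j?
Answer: 32381/6 ≈ 5396.8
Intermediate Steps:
W(b) = 4 - b/2 (W(b) = 2 - (b - 1*4)/2 = 2 - (b - 4)/2 = 2 - (-4 + b)/2 = 2 + (2 - b/2) = 4 - b/2)
V(z, j) = -17/3 - j/2 (V(z, j) = -7 + ((4 - j/2) - j)/3 = -7 + (4 - 3*j/2)/3 = -7 + (4/3 - j/2) = -17/3 - j/2)
V(-7, 5) - 47*(-115) = (-17/3 - ½*5) - 47*(-115) = (-17/3 - 5/2) + 5405 = -49/6 + 5405 = 32381/6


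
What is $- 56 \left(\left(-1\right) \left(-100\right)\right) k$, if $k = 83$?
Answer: $-464800$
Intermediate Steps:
$- 56 \left(\left(-1\right) \left(-100\right)\right) k = - 56 \left(\left(-1\right) \left(-100\right)\right) 83 = \left(-56\right) 100 \cdot 83 = \left(-5600\right) 83 = -464800$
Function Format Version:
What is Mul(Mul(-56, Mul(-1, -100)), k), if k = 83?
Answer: -464800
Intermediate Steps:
Mul(Mul(-56, Mul(-1, -100)), k) = Mul(Mul(-56, Mul(-1, -100)), 83) = Mul(Mul(-56, 100), 83) = Mul(-5600, 83) = -464800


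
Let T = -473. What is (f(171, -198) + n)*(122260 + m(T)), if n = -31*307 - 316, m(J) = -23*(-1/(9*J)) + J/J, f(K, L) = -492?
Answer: -5373801682550/4257 ≈ -1.2623e+9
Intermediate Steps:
m(J) = 1 + 23/(9*J) (m(J) = -(-23)/(9*J) + 1 = 23/(9*J) + 1 = 1 + 23/(9*J))
n = -9833 (n = -9517 - 316 = -9833)
(f(171, -198) + n)*(122260 + m(T)) = (-492 - 9833)*(122260 + (23/9 - 473)/(-473)) = -10325*(122260 - 1/473*(-4234/9)) = -10325*(122260 + 4234/4257) = -10325*520465054/4257 = -5373801682550/4257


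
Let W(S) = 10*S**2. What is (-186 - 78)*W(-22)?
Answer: -1277760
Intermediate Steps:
(-186 - 78)*W(-22) = (-186 - 78)*(10*(-22)**2) = -2640*484 = -264*4840 = -1277760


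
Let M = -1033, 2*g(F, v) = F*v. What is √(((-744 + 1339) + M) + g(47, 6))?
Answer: 3*I*√33 ≈ 17.234*I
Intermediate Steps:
g(F, v) = F*v/2 (g(F, v) = (F*v)/2 = F*v/2)
√(((-744 + 1339) + M) + g(47, 6)) = √(((-744 + 1339) - 1033) + (½)*47*6) = √((595 - 1033) + 141) = √(-438 + 141) = √(-297) = 3*I*√33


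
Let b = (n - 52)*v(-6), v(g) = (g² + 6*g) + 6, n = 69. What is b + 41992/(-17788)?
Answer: 443096/4447 ≈ 99.639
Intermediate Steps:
v(g) = 6 + g² + 6*g
b = 102 (b = (69 - 52)*(6 + (-6)² + 6*(-6)) = 17*(6 + 36 - 36) = 17*6 = 102)
b + 41992/(-17788) = 102 + 41992/(-17788) = 102 + 41992*(-1/17788) = 102 - 10498/4447 = 443096/4447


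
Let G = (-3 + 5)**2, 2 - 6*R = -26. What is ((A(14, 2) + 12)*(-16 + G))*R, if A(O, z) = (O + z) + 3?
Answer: -1736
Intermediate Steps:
A(O, z) = 3 + O + z
R = 14/3 (R = 1/3 - 1/6*(-26) = 1/3 + 13/3 = 14/3 ≈ 4.6667)
G = 4 (G = 2**2 = 4)
((A(14, 2) + 12)*(-16 + G))*R = (((3 + 14 + 2) + 12)*(-16 + 4))*(14/3) = ((19 + 12)*(-12))*(14/3) = (31*(-12))*(14/3) = -372*14/3 = -1736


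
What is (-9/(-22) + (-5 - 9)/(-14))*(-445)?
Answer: -13795/22 ≈ -627.04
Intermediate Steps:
(-9/(-22) + (-5 - 9)/(-14))*(-445) = (-9*(-1/22) - 14*(-1/14))*(-445) = (9/22 + 1)*(-445) = (31/22)*(-445) = -13795/22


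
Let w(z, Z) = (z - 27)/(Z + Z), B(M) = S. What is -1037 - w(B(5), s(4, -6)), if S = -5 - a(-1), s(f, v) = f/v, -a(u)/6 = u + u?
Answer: -1070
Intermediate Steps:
a(u) = -12*u (a(u) = -6*(u + u) = -12*u)
S = -17 (S = -5 - (-12)*(-1) = -5 - 1*12 = -5 - 12 = -17)
B(M) = -17
w(z, Z) = (-27 + z)/(2*Z) (w(z, Z) = (-27 + z)/((2*Z)) = (-27 + z)*(1/(2*Z)) = (-27 + z)/(2*Z))
-1037 - w(B(5), s(4, -6)) = -1037 - (-27 - 17)/(2*(4/(-6))) = -1037 - (-44)/(2*(4*(-1/6))) = -1037 - (-44)/(2*(-2/3)) = -1037 - (-3)*(-44)/(2*2) = -1037 - 1*33 = -1037 - 33 = -1070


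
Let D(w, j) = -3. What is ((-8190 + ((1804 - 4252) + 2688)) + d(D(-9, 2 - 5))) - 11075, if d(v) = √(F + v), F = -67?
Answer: -19025 + I*√70 ≈ -19025.0 + 8.3666*I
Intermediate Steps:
d(v) = √(-67 + v)
((-8190 + ((1804 - 4252) + 2688)) + d(D(-9, 2 - 5))) - 11075 = ((-8190 + ((1804 - 4252) + 2688)) + √(-67 - 3)) - 11075 = ((-8190 + (-2448 + 2688)) + √(-70)) - 11075 = ((-8190 + 240) + I*√70) - 11075 = (-7950 + I*√70) - 11075 = -19025 + I*√70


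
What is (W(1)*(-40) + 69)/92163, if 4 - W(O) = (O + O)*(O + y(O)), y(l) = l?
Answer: 23/30721 ≈ 0.00074867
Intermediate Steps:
W(O) = 4 - 4*O² (W(O) = 4 - (O + O)*(O + O) = 4 - 2*O*2*O = 4 - 4*O²)
(W(1)*(-40) + 69)/92163 = ((4 - 4*1²)*(-40) + 69)/92163 = ((4 - 4*1)*(-40) + 69)*(1/92163) = ((4 - 4)*(-40) + 69)*(1/92163) = (0*(-40) + 69)*(1/92163) = (0 + 69)*(1/92163) = 69*(1/92163) = 23/30721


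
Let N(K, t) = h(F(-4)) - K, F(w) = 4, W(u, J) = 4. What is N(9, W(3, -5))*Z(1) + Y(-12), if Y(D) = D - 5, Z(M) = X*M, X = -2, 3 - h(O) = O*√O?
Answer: 11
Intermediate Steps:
h(O) = 3 - O^(3/2) (h(O) = 3 - O*√O = 3 - O^(3/2))
N(K, t) = -5 - K (N(K, t) = (3 - 4^(3/2)) - K = (3 - 1*8) - K = (3 - 8) - K = -5 - K)
Z(M) = -2*M
Y(D) = -5 + D
N(9, W(3, -5))*Z(1) + Y(-12) = (-5 - 1*9)*(-2*1) + (-5 - 12) = (-5 - 9)*(-2) - 17 = -14*(-2) - 17 = 28 - 17 = 11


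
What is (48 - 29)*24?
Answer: 456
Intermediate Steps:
(48 - 29)*24 = 19*24 = 456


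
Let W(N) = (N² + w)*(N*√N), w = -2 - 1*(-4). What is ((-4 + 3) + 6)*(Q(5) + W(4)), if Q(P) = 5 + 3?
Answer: 760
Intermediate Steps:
w = 2 (w = -2 + 4 = 2)
Q(P) = 8
W(N) = N^(3/2)*(2 + N²) (W(N) = (N² + 2)*(N*√N) = (2 + N²)*N^(3/2) = N^(3/2)*(2 + N²))
((-4 + 3) + 6)*(Q(5) + W(4)) = ((-4 + 3) + 6)*(8 + 4^(3/2)*(2 + 4²)) = (-1 + 6)*(8 + 8*(2 + 16)) = 5*(8 + 8*18) = 5*(8 + 144) = 5*152 = 760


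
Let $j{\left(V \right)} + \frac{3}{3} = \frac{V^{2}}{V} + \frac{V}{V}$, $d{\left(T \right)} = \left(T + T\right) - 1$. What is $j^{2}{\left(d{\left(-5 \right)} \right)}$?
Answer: $121$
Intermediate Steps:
$d{\left(T \right)} = -1 + 2 T$ ($d{\left(T \right)} = 2 T - 1 = -1 + 2 T$)
$j{\left(V \right)} = V$ ($j{\left(V \right)} = -1 + \left(\frac{V^{2}}{V} + \frac{V}{V}\right) = -1 + \left(V + 1\right) = -1 + \left(1 + V\right) = V$)
$j^{2}{\left(d{\left(-5 \right)} \right)} = \left(-1 + 2 \left(-5\right)\right)^{2} = \left(-1 - 10\right)^{2} = \left(-11\right)^{2} = 121$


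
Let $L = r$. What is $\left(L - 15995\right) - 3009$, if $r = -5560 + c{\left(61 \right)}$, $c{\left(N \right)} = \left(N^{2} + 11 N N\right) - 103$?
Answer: $19985$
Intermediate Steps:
$c{\left(N \right)} = -103 + 12 N^{2}$ ($c{\left(N \right)} = \left(N^{2} + 11 N^{2}\right) - 103 = 12 N^{2} - 103 = -103 + 12 N^{2}$)
$r = 38989$ ($r = -5560 - \left(103 - 12 \cdot 61^{2}\right) = -5560 + \left(-103 + 12 \cdot 3721\right) = -5560 + \left(-103 + 44652\right) = -5560 + 44549 = 38989$)
$L = 38989$
$\left(L - 15995\right) - 3009 = \left(38989 - 15995\right) - 3009 = 22994 - 3009 = 19985$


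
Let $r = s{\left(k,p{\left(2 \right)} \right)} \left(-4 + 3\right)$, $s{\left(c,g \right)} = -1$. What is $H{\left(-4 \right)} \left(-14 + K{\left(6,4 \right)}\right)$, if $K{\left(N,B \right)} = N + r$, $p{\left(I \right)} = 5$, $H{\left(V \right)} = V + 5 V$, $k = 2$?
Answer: $168$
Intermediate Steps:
$H{\left(V \right)} = 6 V$
$r = 1$ ($r = - (-4 + 3) = \left(-1\right) \left(-1\right) = 1$)
$K{\left(N,B \right)} = 1 + N$ ($K{\left(N,B \right)} = N + 1 = 1 + N$)
$H{\left(-4 \right)} \left(-14 + K{\left(6,4 \right)}\right) = 6 \left(-4\right) \left(-14 + \left(1 + 6\right)\right) = - 24 \left(-14 + 7\right) = \left(-24\right) \left(-7\right) = 168$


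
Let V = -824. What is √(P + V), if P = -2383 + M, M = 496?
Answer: I*√2711 ≈ 52.067*I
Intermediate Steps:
P = -1887 (P = -2383 + 496 = -1887)
√(P + V) = √(-1887 - 824) = √(-2711) = I*√2711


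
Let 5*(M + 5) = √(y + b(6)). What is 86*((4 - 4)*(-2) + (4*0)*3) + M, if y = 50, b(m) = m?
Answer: -5 + 2*√14/5 ≈ -3.5033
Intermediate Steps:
M = -5 + 2*√14/5 (M = -5 + √(50 + 6)/5 = -5 + √56/5 = -5 + (2*√14)/5 = -5 + 2*√14/5 ≈ -3.5033)
86*((4 - 4)*(-2) + (4*0)*3) + M = 86*((4 - 4)*(-2) + (4*0)*3) + (-5 + 2*√14/5) = 86*(0*(-2) + 0*3) + (-5 + 2*√14/5) = 86*(0 + 0) + (-5 + 2*√14/5) = 86*0 + (-5 + 2*√14/5) = 0 + (-5 + 2*√14/5) = -5 + 2*√14/5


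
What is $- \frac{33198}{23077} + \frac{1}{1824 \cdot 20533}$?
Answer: $- \frac{1243337846939}{864284234784} \approx -1.4386$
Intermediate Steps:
$- \frac{33198}{23077} + \frac{1}{1824 \cdot 20533} = \left(-33198\right) \frac{1}{23077} + \frac{1}{1824} \cdot \frac{1}{20533} = - \frac{33198}{23077} + \frac{1}{37452192} = - \frac{1243337846939}{864284234784}$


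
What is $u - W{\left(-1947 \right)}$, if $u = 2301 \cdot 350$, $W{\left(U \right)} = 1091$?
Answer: $804259$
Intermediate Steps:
$u = 805350$
$u - W{\left(-1947 \right)} = 805350 - 1091 = 804259$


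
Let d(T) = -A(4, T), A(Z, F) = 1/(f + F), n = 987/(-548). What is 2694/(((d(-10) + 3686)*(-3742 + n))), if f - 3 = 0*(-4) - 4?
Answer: -16239432/83186346841 ≈ -0.00019522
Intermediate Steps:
f = -1 (f = 3 + (0*(-4) - 4) = 3 + (0 - 4) = 3 - 4 = -1)
n = -987/548 (n = 987*(-1/548) = -987/548 ≈ -1.8011)
A(Z, F) = 1/(-1 + F)
d(T) = -1/(-1 + T)
2694/(((d(-10) + 3686)*(-3742 + n))) = 2694/(((-1/(-1 - 10) + 3686)*(-3742 - 987/548))) = 2694/(((-1/(-11) + 3686)*(-2051603/548))) = 2694/(((-1*(-1/11) + 3686)*(-2051603/548))) = 2694/(((1/11 + 3686)*(-2051603/548))) = 2694/(((40547/11)*(-2051603/548))) = 2694/(-83186346841/6028) = 2694*(-6028/83186346841) = -16239432/83186346841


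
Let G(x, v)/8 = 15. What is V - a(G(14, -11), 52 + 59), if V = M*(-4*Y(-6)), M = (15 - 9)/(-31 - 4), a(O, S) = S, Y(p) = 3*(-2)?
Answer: -4029/35 ≈ -115.11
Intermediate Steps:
G(x, v) = 120 (G(x, v) = 8*15 = 120)
Y(p) = -6
M = -6/35 (M = 6/(-35) = 6*(-1/35) = -6/35 ≈ -0.17143)
V = -144/35 (V = -(-24)*(-6)/35 = -6/35*24 = -144/35 ≈ -4.1143)
V - a(G(14, -11), 52 + 59) = -144/35 - (52 + 59) = -144/35 - 1*111 = -144/35 - 111 = -4029/35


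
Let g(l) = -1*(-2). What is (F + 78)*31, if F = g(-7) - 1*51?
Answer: 899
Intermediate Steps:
g(l) = 2
F = -49 (F = 2 - 1*51 = 2 - 51 = -49)
(F + 78)*31 = (-49 + 78)*31 = 29*31 = 899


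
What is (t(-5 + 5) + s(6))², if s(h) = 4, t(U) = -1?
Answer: 9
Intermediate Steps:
(t(-5 + 5) + s(6))² = (-1 + 4)² = 3² = 9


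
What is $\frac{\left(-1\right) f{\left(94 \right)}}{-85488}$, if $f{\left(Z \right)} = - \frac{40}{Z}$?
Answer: $- \frac{5}{1004484} \approx -4.9777 \cdot 10^{-6}$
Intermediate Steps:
$\frac{\left(-1\right) f{\left(94 \right)}}{-85488} = \frac{\left(-1\right) \left(- \frac{40}{94}\right)}{-85488} = - \frac{-40}{94} \left(- \frac{1}{85488}\right) = \left(-1\right) \left(- \frac{20}{47}\right) \left(- \frac{1}{85488}\right) = \frac{20}{47} \left(- \frac{1}{85488}\right) = - \frac{5}{1004484}$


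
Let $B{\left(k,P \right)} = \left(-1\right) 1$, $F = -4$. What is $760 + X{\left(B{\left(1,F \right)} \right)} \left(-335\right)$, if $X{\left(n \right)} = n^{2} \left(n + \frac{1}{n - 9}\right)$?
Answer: $\frac{2257}{2} \approx 1128.5$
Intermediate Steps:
$B{\left(k,P \right)} = -1$
$X{\left(n \right)} = n^{2} \left(n + \frac{1}{-9 + n}\right)$
$760 + X{\left(B{\left(1,F \right)} \right)} \left(-335\right) = 760 + \frac{\left(-1\right)^{2} \left(1 + \left(-1\right)^{2} - -9\right)}{-9 - 1} \left(-335\right) = 760 + 1 \frac{1}{-10} \left(1 + 1 + 9\right) \left(-335\right) = 760 + 1 \left(- \frac{1}{10}\right) 11 \left(-335\right) = 760 - - \frac{737}{2} = 760 + \frac{737}{2} = \frac{2257}{2}$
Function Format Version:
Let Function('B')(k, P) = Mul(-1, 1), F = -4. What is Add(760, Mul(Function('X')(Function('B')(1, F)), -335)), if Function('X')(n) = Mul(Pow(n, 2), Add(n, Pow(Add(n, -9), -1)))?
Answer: Rational(2257, 2) ≈ 1128.5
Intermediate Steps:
Function('B')(k, P) = -1
Function('X')(n) = Mul(Pow(n, 2), Add(n, Pow(Add(-9, n), -1)))
Add(760, Mul(Function('X')(Function('B')(1, F)), -335)) = Add(760, Mul(Mul(Pow(-1, 2), Pow(Add(-9, -1), -1), Add(1, Pow(-1, 2), Mul(-9, -1))), -335)) = Add(760, Mul(Mul(1, Pow(-10, -1), Add(1, 1, 9)), -335)) = Add(760, Mul(Mul(1, Rational(-1, 10), 11), -335)) = Add(760, Mul(Rational(-11, 10), -335)) = Add(760, Rational(737, 2)) = Rational(2257, 2)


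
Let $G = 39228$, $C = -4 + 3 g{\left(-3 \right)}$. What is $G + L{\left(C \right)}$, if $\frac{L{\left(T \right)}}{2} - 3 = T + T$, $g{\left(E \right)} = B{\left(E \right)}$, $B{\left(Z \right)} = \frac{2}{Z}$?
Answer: $39210$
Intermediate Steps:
$g{\left(E \right)} = \frac{2}{E}$
$C = -6$ ($C = -4 + 3 \frac{2}{-3} = -4 + 3 \cdot 2 \left(- \frac{1}{3}\right) = -4 + 3 \left(- \frac{2}{3}\right) = -4 - 2 = -6$)
$L{\left(T \right)} = 6 + 4 T$ ($L{\left(T \right)} = 6 + 2 \left(T + T\right) = 6 + 2 \cdot 2 T = 6 + 4 T$)
$G + L{\left(C \right)} = 39228 + \left(6 + 4 \left(-6\right)\right) = 39228 + \left(6 - 24\right) = 39228 - 18 = 39210$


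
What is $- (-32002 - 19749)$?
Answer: $51751$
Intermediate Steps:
$- (-32002 - 19749) = \left(-1\right) \left(-51751\right) = 51751$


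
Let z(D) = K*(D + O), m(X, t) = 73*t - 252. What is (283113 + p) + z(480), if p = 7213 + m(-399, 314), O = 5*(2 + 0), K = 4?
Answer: 314956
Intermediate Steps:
m(X, t) = -252 + 73*t
O = 10 (O = 5*2 = 10)
z(D) = 40 + 4*D (z(D) = 4*(D + 10) = 4*(10 + D) = 40 + 4*D)
p = 29883 (p = 7213 + (-252 + 73*314) = 7213 + (-252 + 22922) = 7213 + 22670 = 29883)
(283113 + p) + z(480) = (283113 + 29883) + (40 + 4*480) = 312996 + (40 + 1920) = 312996 + 1960 = 314956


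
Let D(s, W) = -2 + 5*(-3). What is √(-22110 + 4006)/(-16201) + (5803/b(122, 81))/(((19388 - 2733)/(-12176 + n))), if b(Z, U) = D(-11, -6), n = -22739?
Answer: 40522349/56627 - 2*I*√4526/16201 ≈ 715.6 - 0.0083051*I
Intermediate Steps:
D(s, W) = -17 (D(s, W) = -2 - 15 = -17)
b(Z, U) = -17
√(-22110 + 4006)/(-16201) + (5803/b(122, 81))/(((19388 - 2733)/(-12176 + n))) = √(-22110 + 4006)/(-16201) + (5803/(-17))/(((19388 - 2733)/(-12176 - 22739))) = √(-18104)*(-1/16201) + (5803*(-1/17))/((16655/(-34915))) = (2*I*√4526)*(-1/16201) - 5803/(17*(16655*(-1/34915))) = -2*I*√4526/16201 - 5803/(17*(-3331/6983)) = -2*I*√4526/16201 - 5803/17*(-6983/3331) = -2*I*√4526/16201 + 40522349/56627 = 40522349/56627 - 2*I*√4526/16201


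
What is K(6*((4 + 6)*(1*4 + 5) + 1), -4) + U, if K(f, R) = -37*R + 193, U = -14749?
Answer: -14408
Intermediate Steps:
K(f, R) = 193 - 37*R
K(6*((4 + 6)*(1*4 + 5) + 1), -4) + U = (193 - 37*(-4)) - 14749 = (193 + 148) - 14749 = 341 - 14749 = -14408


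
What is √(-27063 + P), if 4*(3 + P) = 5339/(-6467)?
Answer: I*√4527861170809/12934 ≈ 164.52*I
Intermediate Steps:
P = -82943/25868 (P = -3 + (5339/(-6467))/4 = -3 + (5339*(-1/6467))/4 = -3 + (¼)*(-5339/6467) = -3 - 5339/25868 = -82943/25868 ≈ -3.2064)
√(-27063 + P) = √(-27063 - 82943/25868) = √(-700148627/25868) = I*√4527861170809/12934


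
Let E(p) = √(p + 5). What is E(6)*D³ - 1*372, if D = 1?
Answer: -372 + √11 ≈ -368.68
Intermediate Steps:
E(p) = √(5 + p)
E(6)*D³ - 1*372 = √(5 + 6)*1³ - 1*372 = √11*1 - 372 = √11 - 372 = -372 + √11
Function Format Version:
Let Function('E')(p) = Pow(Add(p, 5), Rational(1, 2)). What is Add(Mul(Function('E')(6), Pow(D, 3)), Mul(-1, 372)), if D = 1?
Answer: Add(-372, Pow(11, Rational(1, 2))) ≈ -368.68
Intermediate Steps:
Function('E')(p) = Pow(Add(5, p), Rational(1, 2))
Add(Mul(Function('E')(6), Pow(D, 3)), Mul(-1, 372)) = Add(Mul(Pow(Add(5, 6), Rational(1, 2)), Pow(1, 3)), Mul(-1, 372)) = Add(Mul(Pow(11, Rational(1, 2)), 1), -372) = Add(Pow(11, Rational(1, 2)), -372) = Add(-372, Pow(11, Rational(1, 2)))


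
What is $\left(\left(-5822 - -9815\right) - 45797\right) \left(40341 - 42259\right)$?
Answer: $80180072$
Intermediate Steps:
$\left(\left(-5822 - -9815\right) - 45797\right) \left(40341 - 42259\right) = \left(\left(-5822 + 9815\right) - 45797\right) \left(-1918\right) = \left(3993 - 45797\right) \left(-1918\right) = \left(-41804\right) \left(-1918\right) = 80180072$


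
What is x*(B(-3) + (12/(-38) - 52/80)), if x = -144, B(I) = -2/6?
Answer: 17772/95 ≈ 187.07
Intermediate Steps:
B(I) = -1/3 (B(I) = -2*1/6 = -1/3)
x*(B(-3) + (12/(-38) - 52/80)) = -144*(-1/3 + (12/(-38) - 52/80)) = -144*(-1/3 + (12*(-1/38) - 52*1/80)) = -144*(-1/3 + (-6/19 - 13/20)) = -144*(-1/3 - 367/380) = -144*(-1481/1140) = 17772/95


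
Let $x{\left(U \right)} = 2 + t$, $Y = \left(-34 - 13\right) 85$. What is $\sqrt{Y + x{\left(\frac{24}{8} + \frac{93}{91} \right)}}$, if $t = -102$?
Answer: $3 i \sqrt{455} \approx 63.992 i$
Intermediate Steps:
$Y = -3995$ ($Y = \left(-47\right) 85 = -3995$)
$x{\left(U \right)} = -100$ ($x{\left(U \right)} = 2 - 102 = -100$)
$\sqrt{Y + x{\left(\frac{24}{8} + \frac{93}{91} \right)}} = \sqrt{-3995 - 100} = \sqrt{-4095} = 3 i \sqrt{455}$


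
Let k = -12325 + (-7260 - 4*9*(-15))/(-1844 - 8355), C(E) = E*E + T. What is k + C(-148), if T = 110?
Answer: 14117833/1457 ≈ 9689.7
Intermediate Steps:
C(E) = 110 + E² (C(E) = E*E + 110 = E² + 110 = 110 + E²)
k = -17956565/1457 (k = -12325 + (-7260 - 36*(-15))/(-10199) = -12325 + (-7260 + 540)*(-1/10199) = -12325 - 6720*(-1/10199) = -12325 + 960/1457 = -17956565/1457 ≈ -12324.)
k + C(-148) = -17956565/1457 + (110 + (-148)²) = -17956565/1457 + (110 + 21904) = -17956565/1457 + 22014 = 14117833/1457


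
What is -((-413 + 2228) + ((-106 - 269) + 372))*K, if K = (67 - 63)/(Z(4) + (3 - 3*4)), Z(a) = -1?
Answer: 3624/5 ≈ 724.80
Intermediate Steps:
K = -⅖ (K = (67 - 63)/(-1 + (3 - 3*4)) = 4/(-1 + (3 - 12)) = 4/(-1 - 9) = 4/(-10) = 4*(-⅒) = -⅖ ≈ -0.40000)
-((-413 + 2228) + ((-106 - 269) + 372))*K = -((-413 + 2228) + ((-106 - 269) + 372))*(-2)/5 = -(1815 + (-375 + 372))*(-2)/5 = -(1815 - 3)*(-2)/5 = -1812*(-2)/5 = -1*(-3624/5) = 3624/5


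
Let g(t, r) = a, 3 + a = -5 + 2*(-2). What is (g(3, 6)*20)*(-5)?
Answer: 1200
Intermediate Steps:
a = -12 (a = -3 + (-5 + 2*(-2)) = -3 + (-5 - 4) = -3 - 9 = -12)
g(t, r) = -12
(g(3, 6)*20)*(-5) = -12*20*(-5) = -240*(-5) = 1200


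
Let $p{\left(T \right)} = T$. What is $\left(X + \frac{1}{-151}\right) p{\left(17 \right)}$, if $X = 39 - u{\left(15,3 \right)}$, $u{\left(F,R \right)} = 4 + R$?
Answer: $\frac{82127}{151} \approx 543.89$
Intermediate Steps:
$X = 32$ ($X = 39 - \left(4 + 3\right) = 39 - 7 = 32$)
$\left(X + \frac{1}{-151}\right) p{\left(17 \right)} = \left(32 + \frac{1}{-151}\right) 17 = \left(32 - \frac{1}{151}\right) 17 = \frac{4831}{151} \cdot 17 = \frac{82127}{151}$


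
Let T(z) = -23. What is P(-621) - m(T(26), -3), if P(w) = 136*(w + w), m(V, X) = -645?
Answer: -168267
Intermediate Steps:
P(w) = 272*w (P(w) = 136*(2*w) = 272*w)
P(-621) - m(T(26), -3) = 272*(-621) - 1*(-645) = -168912 + 645 = -168267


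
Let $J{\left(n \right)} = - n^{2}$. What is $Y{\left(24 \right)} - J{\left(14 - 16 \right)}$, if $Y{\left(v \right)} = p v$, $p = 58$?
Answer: $1396$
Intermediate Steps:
$Y{\left(v \right)} = 58 v$
$Y{\left(24 \right)} - J{\left(14 - 16 \right)} = 58 \cdot 24 - - \left(14 - 16\right)^{2} = 1392 - - \left(14 - 16\right)^{2} = 1392 - - \left(-2\right)^{2} = 1392 - \left(-1\right) 4 = 1392 - -4 = 1392 + 4 = 1396$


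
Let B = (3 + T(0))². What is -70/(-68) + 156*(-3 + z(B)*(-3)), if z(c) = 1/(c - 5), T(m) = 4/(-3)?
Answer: -43583/170 ≈ -256.37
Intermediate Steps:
T(m) = -4/3 (T(m) = 4*(-⅓) = -4/3)
B = 25/9 (B = (3 - 4/3)² = (5/3)² = 25/9 ≈ 2.7778)
z(c) = 1/(-5 + c)
-70/(-68) + 156*(-3 + z(B)*(-3)) = -70/(-68) + 156*(-3 - 3/(-5 + 25/9)) = -70*(-1/68) + 156*(-3 - 3/(-20/9)) = 35/34 + 156*(-3 - 9/20*(-3)) = 35/34 + 156*(-3 + 27/20) = 35/34 + 156*(-33/20) = 35/34 - 1287/5 = -43583/170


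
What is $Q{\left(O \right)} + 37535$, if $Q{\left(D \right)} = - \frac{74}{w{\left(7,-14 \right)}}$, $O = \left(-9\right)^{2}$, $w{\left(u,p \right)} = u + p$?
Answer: $\frac{262819}{7} \approx 37546.0$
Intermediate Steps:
$w{\left(u,p \right)} = p + u$
$O = 81$
$Q{\left(D \right)} = \frac{74}{7}$ ($Q{\left(D \right)} = - \frac{74}{-14 + 7} = - \frac{74}{-7} = \left(-74\right) \left(- \frac{1}{7}\right) = \frac{74}{7}$)
$Q{\left(O \right)} + 37535 = \frac{74}{7} + 37535 = \frac{262819}{7}$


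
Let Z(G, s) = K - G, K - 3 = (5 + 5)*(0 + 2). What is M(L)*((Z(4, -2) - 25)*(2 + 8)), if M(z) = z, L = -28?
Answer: 1680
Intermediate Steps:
K = 23 (K = 3 + (5 + 5)*(0 + 2) = 3 + 10*2 = 3 + 20 = 23)
Z(G, s) = 23 - G
M(L)*((Z(4, -2) - 25)*(2 + 8)) = -28*((23 - 1*4) - 25)*(2 + 8) = -28*((23 - 4) - 25)*10 = -28*(19 - 25)*10 = -(-168)*10 = -28*(-60) = 1680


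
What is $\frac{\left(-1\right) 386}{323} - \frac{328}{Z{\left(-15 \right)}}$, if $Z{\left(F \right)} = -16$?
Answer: $\frac{12471}{646} \approx 19.305$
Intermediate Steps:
$\frac{\left(-1\right) 386}{323} - \frac{328}{Z{\left(-15 \right)}} = \frac{\left(-1\right) 386}{323} - \frac{328}{-16} = \left(-386\right) \frac{1}{323} - - \frac{41}{2} = - \frac{386}{323} + \frac{41}{2} = \frac{12471}{646}$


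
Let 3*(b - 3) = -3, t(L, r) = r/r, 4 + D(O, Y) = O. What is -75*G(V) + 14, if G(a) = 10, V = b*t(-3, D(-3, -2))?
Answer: -736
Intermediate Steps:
D(O, Y) = -4 + O
t(L, r) = 1
b = 2 (b = 3 + (⅓)*(-3) = 3 - 1 = 2)
V = 2 (V = 2*1 = 2)
-75*G(V) + 14 = -75*10 + 14 = -750 + 14 = -736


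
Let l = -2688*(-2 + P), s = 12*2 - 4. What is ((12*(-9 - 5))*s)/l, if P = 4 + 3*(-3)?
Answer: -5/28 ≈ -0.17857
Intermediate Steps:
s = 20 (s = 24 - 4 = 20)
P = -5 (P = 4 - 9 = -5)
l = 18816 (l = -2688*(-2 - 5) = -2688*(-7) = 18816)
((12*(-9 - 5))*s)/l = ((12*(-9 - 5))*20)/18816 = ((12*(-14))*20)*(1/18816) = -168*20*(1/18816) = -3360*1/18816 = -5/28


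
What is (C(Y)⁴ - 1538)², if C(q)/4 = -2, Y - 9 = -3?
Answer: 6543364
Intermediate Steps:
Y = 6 (Y = 9 - 3 = 6)
C(q) = -8 (C(q) = 4*(-2) = -8)
(C(Y)⁴ - 1538)² = ((-8)⁴ - 1538)² = (4096 - 1538)² = 2558² = 6543364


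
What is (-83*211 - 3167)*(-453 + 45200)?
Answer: -925367960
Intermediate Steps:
(-83*211 - 3167)*(-453 + 45200) = (-17513 - 3167)*44747 = -20680*44747 = -925367960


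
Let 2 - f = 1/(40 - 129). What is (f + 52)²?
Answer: 23107249/7921 ≈ 2917.2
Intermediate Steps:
f = 179/89 (f = 2 - 1/(40 - 129) = 2 - 1/(-89) = 2 - 1*(-1/89) = 2 + 1/89 = 179/89 ≈ 2.0112)
(f + 52)² = (179/89 + 52)² = (4807/89)² = 23107249/7921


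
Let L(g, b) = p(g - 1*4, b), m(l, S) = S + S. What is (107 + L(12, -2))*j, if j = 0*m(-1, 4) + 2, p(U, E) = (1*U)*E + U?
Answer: 198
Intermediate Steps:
p(U, E) = U + E*U (p(U, E) = U*E + U = E*U + U = U + E*U)
m(l, S) = 2*S
L(g, b) = (1 + b)*(-4 + g) (L(g, b) = (g - 1*4)*(1 + b) = (g - 4)*(1 + b) = (-4 + g)*(1 + b) = (1 + b)*(-4 + g))
j = 2 (j = 0*(2*4) + 2 = 0*8 + 2 = 0 + 2 = 2)
(107 + L(12, -2))*j = (107 + (1 - 2)*(-4 + 12))*2 = (107 - 1*8)*2 = (107 - 8)*2 = 99*2 = 198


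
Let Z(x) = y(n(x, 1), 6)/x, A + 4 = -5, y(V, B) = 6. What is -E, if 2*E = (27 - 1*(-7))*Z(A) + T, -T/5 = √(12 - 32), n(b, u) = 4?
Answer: 34/3 + 5*I*√5 ≈ 11.333 + 11.18*I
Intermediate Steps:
T = -10*I*√5 (T = -5*√(12 - 32) = -10*I*√5 ≈ -22.361*I)
A = -9 (A = -4 - 5 = -9)
Z(x) = 6/x
E = -34/3 - 5*I*√5 (E = ((27 - 1*(-7))*(6/(-9)) - 10*I*√5)/2 = ((27 + 7)*(6*(-⅑)) - 10*I*√5)/2 = (34*(-⅔) - 10*I*√5)/2 = (-68/3 - 10*I*√5)/2 = -34/3 - 5*I*√5 ≈ -11.333 - 11.18*I)
-E = -(-34/3 - 5*I*√5) = 34/3 + 5*I*√5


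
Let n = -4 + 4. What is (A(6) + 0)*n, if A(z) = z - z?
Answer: 0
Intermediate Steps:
A(z) = 0
n = 0
(A(6) + 0)*n = (0 + 0)*0 = 0*0 = 0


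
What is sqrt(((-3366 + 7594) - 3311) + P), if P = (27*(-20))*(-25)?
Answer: sqrt(14417) ≈ 120.07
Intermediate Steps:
P = 13500 (P = -540*(-25) = 13500)
sqrt(((-3366 + 7594) - 3311) + P) = sqrt(((-3366 + 7594) - 3311) + 13500) = sqrt((4228 - 3311) + 13500) = sqrt(917 + 13500) = sqrt(14417)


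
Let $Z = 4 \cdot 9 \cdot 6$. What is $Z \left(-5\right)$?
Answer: $-1080$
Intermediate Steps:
$Z = 216$ ($Z = 36 \cdot 6 = 216$)
$Z \left(-5\right) = 216 \left(-5\right) = -1080$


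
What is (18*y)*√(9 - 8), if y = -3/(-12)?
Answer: 9/2 ≈ 4.5000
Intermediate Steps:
y = ¼ (y = -3*(-1/12) = ¼ ≈ 0.25000)
(18*y)*√(9 - 8) = (18*(¼))*√(9 - 8) = 9*√1/2 = (9/2)*1 = 9/2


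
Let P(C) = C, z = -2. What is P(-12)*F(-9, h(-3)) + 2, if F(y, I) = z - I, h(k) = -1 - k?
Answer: 50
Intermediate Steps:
F(y, I) = -2 - I
P(-12)*F(-9, h(-3)) + 2 = -12*(-2 - (-1 - 1*(-3))) + 2 = -12*(-2 - (-1 + 3)) + 2 = -12*(-2 - 1*2) + 2 = -12*(-2 - 2) + 2 = -12*(-4) + 2 = 48 + 2 = 50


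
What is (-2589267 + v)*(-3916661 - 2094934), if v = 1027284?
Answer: 9390009192885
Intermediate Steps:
(-2589267 + v)*(-3916661 - 2094934) = (-2589267 + 1027284)*(-3916661 - 2094934) = -1561983*(-6011595) = 9390009192885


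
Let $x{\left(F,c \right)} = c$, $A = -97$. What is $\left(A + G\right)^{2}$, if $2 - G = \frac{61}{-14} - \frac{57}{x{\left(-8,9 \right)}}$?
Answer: $\frac{12538681}{1764} \approx 7108.1$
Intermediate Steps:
$G = \frac{533}{42}$ ($G = 2 - \left(\frac{61}{-14} - \frac{57}{9}\right) = 2 - \left(61 \left(- \frac{1}{14}\right) - \frac{19}{3}\right) = 2 - \left(- \frac{61}{14} - \frac{19}{3}\right) = 2 - - \frac{449}{42} = 2 + \frac{449}{42} = \frac{533}{42} \approx 12.69$)
$\left(A + G\right)^{2} = \left(-97 + \frac{533}{42}\right)^{2} = \left(- \frac{3541}{42}\right)^{2} = \frac{12538681}{1764}$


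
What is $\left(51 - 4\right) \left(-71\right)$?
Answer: $-3337$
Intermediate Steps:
$\left(51 - 4\right) \left(-71\right) = 47 \left(-71\right) = -3337$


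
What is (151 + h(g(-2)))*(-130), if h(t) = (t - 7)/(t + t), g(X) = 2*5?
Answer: -39299/2 ≈ -19650.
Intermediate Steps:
g(X) = 10
h(t) = (-7 + t)/(2*t) (h(t) = (-7 + t)/((2*t)) = (-7 + t)*(1/(2*t)) = (-7 + t)/(2*t))
(151 + h(g(-2)))*(-130) = (151 + (1/2)*(-7 + 10)/10)*(-130) = (151 + (1/2)*(1/10)*3)*(-130) = (151 + 3/20)*(-130) = (3023/20)*(-130) = -39299/2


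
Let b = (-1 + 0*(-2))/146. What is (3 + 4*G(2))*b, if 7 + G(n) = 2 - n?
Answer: 25/146 ≈ 0.17123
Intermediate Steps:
G(n) = -5 - n (G(n) = -7 + (2 - n) = -5 - n)
b = -1/146 (b = (-1 + 0)*(1/146) = -1*1/146 = -1/146 ≈ -0.0068493)
(3 + 4*G(2))*b = (3 + 4*(-5 - 1*2))*(-1/146) = (3 + 4*(-5 - 2))*(-1/146) = (3 + 4*(-7))*(-1/146) = (3 - 28)*(-1/146) = -25*(-1/146) = 25/146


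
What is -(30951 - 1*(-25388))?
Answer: -56339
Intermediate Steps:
-(30951 - 1*(-25388)) = -(30951 + 25388) = -1*56339 = -56339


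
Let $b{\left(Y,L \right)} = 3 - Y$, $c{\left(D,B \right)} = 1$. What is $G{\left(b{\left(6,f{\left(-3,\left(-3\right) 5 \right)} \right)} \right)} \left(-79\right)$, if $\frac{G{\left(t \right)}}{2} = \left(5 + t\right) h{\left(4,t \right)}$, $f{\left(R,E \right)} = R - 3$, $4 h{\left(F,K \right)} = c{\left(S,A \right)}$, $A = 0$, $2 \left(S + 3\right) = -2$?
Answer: $-79$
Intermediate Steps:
$S = -4$ ($S = -3 + \frac{1}{2} \left(-2\right) = -3 - 1 = -4$)
$h{\left(F,K \right)} = \frac{1}{4}$ ($h{\left(F,K \right)} = \frac{1}{4} \cdot 1 = \frac{1}{4}$)
$f{\left(R,E \right)} = -3 + R$
$G{\left(t \right)} = \frac{5}{2} + \frac{t}{2}$ ($G{\left(t \right)} = 2 \left(5 + t\right) \frac{1}{4} = 2 \left(\frac{5}{4} + \frac{t}{4}\right) = \frac{5}{2} + \frac{t}{2}$)
$G{\left(b{\left(6,f{\left(-3,\left(-3\right) 5 \right)} \right)} \right)} \left(-79\right) = \left(\frac{5}{2} + \frac{3 - 6}{2}\right) \left(-79\right) = \left(\frac{5}{2} + \frac{1}{2} \left(-3\right)\right) \left(-79\right) = \left(\frac{5}{2} - \frac{3}{2}\right) \left(-79\right) = 1 \left(-79\right) = -79$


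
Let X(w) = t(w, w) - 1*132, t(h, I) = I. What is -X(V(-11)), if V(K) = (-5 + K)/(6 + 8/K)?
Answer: 3916/29 ≈ 135.03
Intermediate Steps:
V(K) = (-5 + K)/(6 + 8/K)
X(w) = -132 + w (X(w) = w - 1*132 = w - 132 = -132 + w)
-X(V(-11)) = -(-132 + (½)*(-11)*(-5 - 11)/(4 + 3*(-11))) = -(-132 + (½)*(-11)*(-16)/(4 - 33)) = -(-132 + (½)*(-11)*(-16)/(-29)) = -(-132 + (½)*(-11)*(-1/29)*(-16)) = -(-132 - 88/29) = -1*(-3916/29) = 3916/29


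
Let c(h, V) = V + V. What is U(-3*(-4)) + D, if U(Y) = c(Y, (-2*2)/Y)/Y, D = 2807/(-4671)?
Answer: -6133/9342 ≈ -0.65650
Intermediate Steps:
c(h, V) = 2*V
D = -2807/4671 (D = 2807*(-1/4671) = -2807/4671 ≈ -0.60094)
U(Y) = -8/Y² (U(Y) = (2*((-2*2)/Y))/Y = (2*(-4/Y))/Y = (-8/Y)/Y = -8/Y²)
U(-3*(-4)) + D = -8/(-3*(-4))² - 2807/4671 = -8/12² - 2807/4671 = -8*1/144 - 2807/4671 = -1/18 - 2807/4671 = -6133/9342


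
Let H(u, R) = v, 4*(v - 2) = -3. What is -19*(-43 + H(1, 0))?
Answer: 3173/4 ≈ 793.25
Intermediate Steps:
v = 5/4 (v = 2 + (¼)*(-3) = 2 - ¾ = 5/4 ≈ 1.2500)
H(u, R) = 5/4
-19*(-43 + H(1, 0)) = -19*(-43 + 5/4) = -19*(-167/4) = 3173/4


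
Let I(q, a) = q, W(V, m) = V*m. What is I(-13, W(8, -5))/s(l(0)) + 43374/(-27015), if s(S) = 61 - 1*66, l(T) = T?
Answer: 1791/1801 ≈ 0.99445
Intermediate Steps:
s(S) = -5 (s(S) = 61 - 66 = -5)
I(-13, W(8, -5))/s(l(0)) + 43374/(-27015) = -13/(-5) + 43374/(-27015) = -13*(-⅕) + 43374*(-1/27015) = 13/5 - 14458/9005 = 1791/1801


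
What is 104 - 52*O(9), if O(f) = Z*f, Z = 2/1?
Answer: -832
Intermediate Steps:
Z = 2 (Z = 2*1 = 2)
O(f) = 2*f
104 - 52*O(9) = 104 - 104*9 = 104 - 52*18 = 104 - 936 = -832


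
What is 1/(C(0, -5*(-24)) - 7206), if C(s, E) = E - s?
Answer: -1/7086 ≈ -0.00014112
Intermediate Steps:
1/(C(0, -5*(-24)) - 7206) = 1/((-5*(-24) - 1*0) - 7206) = 1/((120 + 0) - 7206) = 1/(120 - 7206) = 1/(-7086) = -1/7086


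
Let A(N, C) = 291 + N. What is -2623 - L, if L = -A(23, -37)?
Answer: -2309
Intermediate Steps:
L = -314 (L = -(291 + 23) = -1*314 = -314)
-2623 - L = -2623 - 1*(-314) = -2623 + 314 = -2309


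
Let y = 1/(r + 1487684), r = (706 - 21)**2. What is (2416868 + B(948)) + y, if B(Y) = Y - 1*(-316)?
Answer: 4732064273989/1956909 ≈ 2.4181e+6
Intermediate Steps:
r = 469225 (r = 685**2 = 469225)
B(Y) = 316 + Y (B(Y) = Y + 316 = 316 + Y)
y = 1/1956909 (y = 1/(469225 + 1487684) = 1/1956909 ≈ 5.1101e-7)
(2416868 + B(948)) + y = (2416868 + (316 + 948)) + 1/1956909 = (2416868 + 1264) + 1/1956909 = 2418132 + 1/1956909 = 4732064273989/1956909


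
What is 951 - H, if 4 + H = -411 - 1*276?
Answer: 1642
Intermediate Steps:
H = -691 (H = -4 + (-411 - 1*276) = -4 + (-411 - 276) = -4 - 687 = -691)
951 - H = 951 - 1*(-691) = 951 + 691 = 1642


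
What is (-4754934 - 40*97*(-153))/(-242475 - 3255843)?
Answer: 231183/194351 ≈ 1.1895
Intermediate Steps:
(-4754934 - 40*97*(-153))/(-242475 - 3255843) = (-4754934 - 3880*(-153))/(-3498318) = (-4754934 + 593640)*(-1/3498318) = -4161294*(-1/3498318) = 231183/194351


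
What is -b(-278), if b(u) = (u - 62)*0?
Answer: 0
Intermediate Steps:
b(u) = 0 (b(u) = (-62 + u)*0 = 0)
-b(-278) = -1*0 = 0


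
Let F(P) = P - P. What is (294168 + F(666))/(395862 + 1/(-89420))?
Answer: 26304502560/35397980039 ≈ 0.74311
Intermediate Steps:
F(P) = 0
(294168 + F(666))/(395862 + 1/(-89420)) = (294168 + 0)/(395862 + 1/(-89420)) = 294168/(395862 - 1/89420) = 294168/(35397980039/89420) = 294168*(89420/35397980039) = 26304502560/35397980039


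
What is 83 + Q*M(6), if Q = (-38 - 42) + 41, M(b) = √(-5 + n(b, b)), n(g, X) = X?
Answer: 44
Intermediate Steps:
M(b) = √(-5 + b)
Q = -39 (Q = -80 + 41 = -39)
83 + Q*M(6) = 83 - 39*√(-5 + 6) = 83 - 39*√1 = 83 - 39*1 = 83 - 39 = 44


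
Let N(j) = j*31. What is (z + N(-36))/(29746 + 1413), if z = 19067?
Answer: 17951/31159 ≈ 0.57611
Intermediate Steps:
N(j) = 31*j
(z + N(-36))/(29746 + 1413) = (19067 + 31*(-36))/(29746 + 1413) = (19067 - 1116)/31159 = 17951*(1/31159) = 17951/31159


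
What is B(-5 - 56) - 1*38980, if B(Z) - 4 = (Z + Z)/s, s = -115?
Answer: -4482118/115 ≈ -38975.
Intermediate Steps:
B(Z) = 4 - 2*Z/115 (B(Z) = 4 + (Z + Z)/(-115) = 4 + (2*Z)*(-1/115) = 4 - 2*Z/115)
B(-5 - 56) - 1*38980 = (4 - 2*(-5 - 56)/115) - 1*38980 = (4 - 2/115*(-61)) - 38980 = (4 + 122/115) - 38980 = 582/115 - 38980 = -4482118/115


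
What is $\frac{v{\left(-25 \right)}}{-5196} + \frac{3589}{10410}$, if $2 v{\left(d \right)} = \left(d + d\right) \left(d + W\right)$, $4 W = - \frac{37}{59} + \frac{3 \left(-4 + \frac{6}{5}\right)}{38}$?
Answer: $\frac{4516512683}{20211764520} \approx 0.22346$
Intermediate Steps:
$W = - \frac{2377}{11210}$ ($W = \frac{- \frac{37}{59} + \frac{3 \left(-4 + \frac{6}{5}\right)}{38}}{4} = \frac{\left(-37\right) \frac{1}{59} + 3 \left(-4 + 6 \cdot \frac{1}{5}\right) \frac{1}{38}}{4} = \frac{- \frac{37}{59} + 3 \left(-4 + \frac{6}{5}\right) \frac{1}{38}}{4} = \frac{- \frac{37}{59} + 3 \left(- \frac{14}{5}\right) \frac{1}{38}}{4} = \frac{- \frac{37}{59} - \frac{21}{95}}{4} = \frac{1}{4} \left(- \frac{4754}{5605}\right) = - \frac{2377}{11210} \approx -0.21204$)
$v{\left(d \right)} = d \left(- \frac{2377}{11210} + d\right)$ ($v{\left(d \right)} = \frac{\left(d + d\right) \left(d - \frac{2377}{11210}\right)}{2} = \frac{2 d \left(- \frac{2377}{11210} + d\right)}{2} = d \left(- \frac{2377}{11210} + d\right)$)
$\frac{v{\left(-25 \right)}}{-5196} + \frac{3589}{10410} = \frac{\frac{1}{11210} \left(-25\right) \left(-2377 + 11210 \left(-25\right)\right)}{-5196} + \frac{3589}{10410} = \frac{1}{11210} \left(-25\right) \left(-2377 - 280250\right) \left(- \frac{1}{5196}\right) + 3589 \cdot \frac{1}{10410} = \frac{1}{11210} \left(-25\right) \left(-282627\right) \left(- \frac{1}{5196}\right) + \frac{3589}{10410} = \frac{1413135}{2242} \left(- \frac{1}{5196}\right) + \frac{3589}{10410} = - \frac{471045}{3883144} + \frac{3589}{10410} = \frac{4516512683}{20211764520}$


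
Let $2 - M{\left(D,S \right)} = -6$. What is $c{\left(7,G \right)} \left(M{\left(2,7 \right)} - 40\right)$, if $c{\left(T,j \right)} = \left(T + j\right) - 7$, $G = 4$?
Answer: $-128$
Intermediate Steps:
$M{\left(D,S \right)} = 8$ ($M{\left(D,S \right)} = 2 - -6 = 2 + 6 = 8$)
$c{\left(T,j \right)} = -7 + T + j$
$c{\left(7,G \right)} \left(M{\left(2,7 \right)} - 40\right) = \left(-7 + 7 + 4\right) \left(8 - 40\right) = 4 \left(-32\right) = -128$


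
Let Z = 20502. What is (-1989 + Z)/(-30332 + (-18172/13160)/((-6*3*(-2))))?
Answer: -313239960/513218089 ≈ -0.61034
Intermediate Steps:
(-1989 + Z)/(-30332 + (-18172/13160)/((-6*3*(-2)))) = (-1989 + 20502)/(-30332 + (-18172/13160)/((-6*3*(-2)))) = 18513/(-30332 + (-18172*1/13160)/((-18*(-2)))) = 18513/(-30332 - 649/470/36) = 18513/(-30332 - 649/470*1/36) = 18513/(-30332 - 649/16920) = 18513/(-513218089/16920) = 18513*(-16920/513218089) = -313239960/513218089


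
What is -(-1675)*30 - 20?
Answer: 50230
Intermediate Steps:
-(-1675)*30 - 20 = -335*(-150) - 20 = 50250 - 20 = 50230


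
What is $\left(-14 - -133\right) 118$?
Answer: $14042$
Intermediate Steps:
$\left(-14 - -133\right) 118 = \left(-14 + 133\right) 118 = 119 \cdot 118 = 14042$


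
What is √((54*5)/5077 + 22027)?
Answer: √567767758873/5077 ≈ 148.42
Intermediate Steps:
√((54*5)/5077 + 22027) = √(270*(1/5077) + 22027) = √(270/5077 + 22027) = √(111831349/5077) = √567767758873/5077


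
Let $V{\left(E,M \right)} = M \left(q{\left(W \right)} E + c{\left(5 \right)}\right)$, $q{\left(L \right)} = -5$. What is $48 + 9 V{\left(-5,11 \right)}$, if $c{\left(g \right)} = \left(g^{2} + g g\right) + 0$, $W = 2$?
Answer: $7473$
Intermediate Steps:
$c{\left(g \right)} = 2 g^{2}$ ($c{\left(g \right)} = \left(g^{2} + g^{2}\right) + 0 = 2 g^{2} + 0 = 2 g^{2}$)
$V{\left(E,M \right)} = M \left(50 - 5 E\right)$ ($V{\left(E,M \right)} = M \left(- 5 E + 2 \cdot 5^{2}\right) = M \left(- 5 E + 2 \cdot 25\right) = M \left(- 5 E + 50\right) = M \left(50 - 5 E\right)$)
$48 + 9 V{\left(-5,11 \right)} = 48 + 9 \cdot 5 \cdot 11 \left(10 - -5\right) = 48 + 9 \cdot 5 \cdot 11 \left(10 + 5\right) = 48 + 9 \cdot 5 \cdot 11 \cdot 15 = 48 + 9 \cdot 825 = 48 + 7425 = 7473$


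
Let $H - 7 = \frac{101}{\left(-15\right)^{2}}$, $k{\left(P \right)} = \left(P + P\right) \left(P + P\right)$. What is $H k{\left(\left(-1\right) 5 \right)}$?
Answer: $\frac{6704}{9} \approx 744.89$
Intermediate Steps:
$k{\left(P \right)} = 4 P^{2}$ ($k{\left(P \right)} = 2 P 2 P = 4 P^{2}$)
$H = \frac{1676}{225}$ ($H = 7 + \frac{101}{\left(-15\right)^{2}} = 7 + \frac{101}{225} = \frac{1676}{225} \approx 7.4489$)
$H k{\left(\left(-1\right) 5 \right)} = \frac{1676 \cdot 4 \left(\left(-1\right) 5\right)^{2}}{225} = \frac{1676 \cdot 4 \left(-5\right)^{2}}{225} = \frac{1676 \cdot 4 \cdot 25}{225} = \frac{1676}{225} \cdot 100 = \frac{6704}{9}$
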